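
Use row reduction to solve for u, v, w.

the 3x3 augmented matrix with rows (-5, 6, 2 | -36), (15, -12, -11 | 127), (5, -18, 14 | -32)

(4, -1, -5)

Forward elimination on [A|b]:
R2 <- R2 - (-3)*R1:  [  0   6  -5  19 ]
R3 <- R3 - (-1)*R1:  [   0  -12   16  -68 ]
R3 <- R3 - (-2)*R2:  [   0    0    6  -30 ]
Row echelon form:
[ -5  6   2  |  -36 ]
[  0  6  -5  |   19 ]
[  0  0   6  |  -30 ]
Back-substitution:
w = (-30) / 6 = -5
v = (19 - (-5)*(-5)) / 6 = -1
u = (-36 - (6)*(-1) - (2)*(-5)) / -5 = 4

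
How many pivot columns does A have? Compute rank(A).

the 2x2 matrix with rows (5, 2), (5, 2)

rank(A) = 1

Row reduction:
R2 <- R2 - (1)*R1:  [ 0  0 ]
Row echelon form:
[ 5  2 ]
[ 0  0 ]
Nonzero rows / pivot columns: 1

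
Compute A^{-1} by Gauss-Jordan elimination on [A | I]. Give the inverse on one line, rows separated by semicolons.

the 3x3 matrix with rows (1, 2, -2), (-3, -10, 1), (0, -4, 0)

Gauss-Jordan on [A | I]:
R2 <- R2 - (-3)*R1:  [  0  -4  -5  |   3   1   0 ]
R2 <- (1/-4)*R2:  [    0     1   5/4  |  -3/4  -1/4     0 ]
R1 <- R1 - (2)*R2:  [    1     0  -9/2  |   5/2   1/2     0 ]
R3 <- R3 - (-4)*R2:  [  0   0   5  |  -3  -1   1 ]
R3 <- (1/5)*R3:  [    0     0     1  |  -3/5  -1/5   1/5 ]
R1 <- R1 - (-9/2)*R3:  [    1     0     0  |  -1/5  -2/5  9/10 ]
R2 <- R2 - (5/4)*R3:  [    0     1     0  |     0     0  -1/4 ]
Right block of [I | A^{-1}] is the inverse:
[ -1/5  -2/5  9/10 ]
[    0     0  -1/4 ]
[ -3/5  -1/5   1/5 ]

inverse = [-1/5 -2/5 9/10; 0 0 -1/4; -3/5 -1/5 1/5]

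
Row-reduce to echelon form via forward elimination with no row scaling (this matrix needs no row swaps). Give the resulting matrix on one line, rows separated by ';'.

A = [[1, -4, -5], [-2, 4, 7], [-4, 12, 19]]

Forward elimination:
R2 <- R2 - (-2)*R1:  [  0  -4  -3 ]
R3 <- R3 - (-4)*R1:  [  0  -4  -1 ]
R3 <- R3 - (1)*R2:  [ 0  0  2 ]
Row echelon form:
[ 1  -4  -5 ]
[ 0  -4  -3 ]
[ 0   0   2 ]

REF = [1 -4 -5; 0 -4 -3; 0 0 2]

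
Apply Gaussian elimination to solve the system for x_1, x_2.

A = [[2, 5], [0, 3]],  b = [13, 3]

Forward elimination on [A|b]:
Row echelon form:
[ 2  5  |  13 ]
[ 0  3  |   3 ]
Back-substitution:
x_2 = (3) / 3 = 1
x_1 = (13 - (5)*(1)) / 2 = 4

(4, 1)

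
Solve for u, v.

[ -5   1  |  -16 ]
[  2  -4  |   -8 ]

(4, 4)

Forward elimination on [A|b]:
R2 <- R2 - (-2/5)*R1:  [     0  -18/5  -72/5 ]
Row echelon form:
[ -5      1  |    -16 ]
[  0  -18/5  |  -72/5 ]
Back-substitution:
v = (-72/5) / (-18/5) = 4
u = (-16 - (1)*(4)) / -5 = 4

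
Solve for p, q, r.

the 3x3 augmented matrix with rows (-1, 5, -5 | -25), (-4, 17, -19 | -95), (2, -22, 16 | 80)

(0, 0, 5)

Forward elimination on [A|b]:
R2 <- R2 - (4)*R1:  [  0  -3   1   5 ]
R3 <- R3 - (-2)*R1:  [   0  -12    6   30 ]
R3 <- R3 - (4)*R2:  [  0   0   2  10 ]
Row echelon form:
[ -1   5  -5  |  -25 ]
[  0  -3   1  |    5 ]
[  0   0   2  |   10 ]
Back-substitution:
r = (10) / 2 = 5
q = (5 - (1)*(5)) / -3 = 0
p = (-25 - (5)*(0) - (-5)*(5)) / -1 = 0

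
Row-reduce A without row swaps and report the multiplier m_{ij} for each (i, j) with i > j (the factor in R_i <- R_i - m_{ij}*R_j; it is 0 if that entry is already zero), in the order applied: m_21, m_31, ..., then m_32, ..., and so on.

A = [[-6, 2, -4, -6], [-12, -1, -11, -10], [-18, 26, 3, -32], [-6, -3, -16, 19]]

Forward elimination:
R2 <- R2 - (2)*R1:  [  0  -5  -3   2 ]
R3 <- R3 - (3)*R1:  [   0   20   15  -14 ]
R4 <- R4 - (1)*R1:  [   0   -5  -12   25 ]
R3 <- R3 - (-4)*R2:  [  0   0   3  -6 ]
R4 <- R4 - (1)*R2:  [  0   0  -9  23 ]
R4 <- R4 - (-3)*R3:  [ 0  0  0  5 ]
Multipliers (in order of application): m_{21} = 2, m_{31} = 3, m_{41} = 1, m_{32} = -4, m_{42} = 1, m_{43} = -3

multipliers: 2, 3, 1, -4, 1, -3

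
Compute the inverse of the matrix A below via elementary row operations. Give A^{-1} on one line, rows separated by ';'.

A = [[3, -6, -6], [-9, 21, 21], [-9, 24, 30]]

inverse = [7/3 2/3 0; 3/2 2/3 -1/6; -1/2 -1/3 1/6]

Gauss-Jordan on [A | I]:
R1 <- (1/3)*R1:  [   1   -2   -2  |  1/3    0    0 ]
R2 <- R2 - (-9)*R1:  [ 0  3  3  |  3  1  0 ]
R3 <- R3 - (-9)*R1:  [  0   6  12  |   3   0   1 ]
R2 <- (1/3)*R2:  [   0    1    1  |    1  1/3    0 ]
R1 <- R1 - (-2)*R2:  [   1    0    0  |  7/3  2/3    0 ]
R3 <- R3 - (6)*R2:  [  0   0   6  |  -3  -2   1 ]
R3 <- (1/6)*R3:  [    0     0     1  |  -1/2  -1/3   1/6 ]
R2 <- R2 - (1)*R3:  [    0     1     0  |   3/2   2/3  -1/6 ]
Right block of [I | A^{-1}] is the inverse:
[  7/3   2/3     0 ]
[  3/2   2/3  -1/6 ]
[ -1/2  -1/3   1/6 ]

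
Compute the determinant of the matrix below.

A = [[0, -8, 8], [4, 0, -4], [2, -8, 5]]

Forward elimination:
R1 <-> R2   (pivot in column 1 was zero)
[ 4   0  -4 ]
[ 0  -8   8 ]
[ 2  -8   5 ]
R3 <- R3 - (1/2)*R1:  [  0  -8   7 ]
R3 <- R3 - (1)*R2:  [  0   0  -1 ]
Upper-triangular form:
[ 4   0  -4 ]
[ 0  -8   8 ]
[ 0   0  -1 ]
det(A) = (-1)^1 * (4) * (-8) * (-1) = -32  (1 row swap -> sign -1)

det(A) = -32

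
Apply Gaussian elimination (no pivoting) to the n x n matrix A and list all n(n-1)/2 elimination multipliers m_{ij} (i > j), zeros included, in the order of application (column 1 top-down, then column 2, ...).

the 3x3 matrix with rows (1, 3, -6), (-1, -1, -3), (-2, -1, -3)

Forward elimination:
R2 <- R2 - (-1)*R1:  [  0   2  -9 ]
R3 <- R3 - (-2)*R1:  [   0    5  -15 ]
R3 <- R3 - (5/2)*R2:  [    0     0  15/2 ]
Multipliers (in order of application): m_{21} = -1, m_{31} = -2, m_{32} = 5/2

multipliers: -1, -2, 5/2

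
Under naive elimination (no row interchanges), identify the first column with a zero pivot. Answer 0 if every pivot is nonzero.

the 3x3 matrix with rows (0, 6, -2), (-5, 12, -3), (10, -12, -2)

first zero-pivot column = 1

Naive forward elimination:
Pivot entry (1,1) is zero but row 2 has -5 in column 1 -> naive elimination stops; a row interchange (e.g. R1 <-> R2) would be required here.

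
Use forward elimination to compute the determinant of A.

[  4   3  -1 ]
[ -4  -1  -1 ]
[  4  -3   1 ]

det(A) = -32

Forward elimination:
R2 <- R2 - (-1)*R1:  [  0   2  -2 ]
R3 <- R3 - (1)*R1:  [  0  -6   2 ]
R3 <- R3 - (-3)*R2:  [  0   0  -4 ]
Upper-triangular form:
[ 4  3  -1 ]
[ 0  2  -2 ]
[ 0  0  -4 ]
det(A) = (-1)^0 * (4) * (2) * (-4) = -32  (0 row swaps -> sign +1)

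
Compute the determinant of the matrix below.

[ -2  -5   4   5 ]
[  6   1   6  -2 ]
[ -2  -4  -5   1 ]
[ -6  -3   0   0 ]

det(A) = 1128

Forward elimination:
R2 <- R2 - (-3)*R1:  [   0  -14   18   13 ]
R3 <- R3 - (1)*R1:  [  0   1  -9  -4 ]
R4 <- R4 - (3)*R1:  [   0   12  -12  -15 ]
R3 <- R3 - (-1/14)*R2:  [      0       0   -54/7  -43/14 ]
R4 <- R4 - (-6/7)*R2:  [     0      0   24/7  -27/7 ]
R4 <- R4 - (-4/9)*R3:  [     0      0      0  -47/9 ]
Upper-triangular form:
[ -2   -5      4       5 ]
[  0  -14     18      13 ]
[  0    0  -54/7  -43/14 ]
[  0    0      0   -47/9 ]
det(A) = (-1)^0 * (-2) * (-14) * (-54/7) * (-47/9) = 1128  (0 row swaps -> sign +1)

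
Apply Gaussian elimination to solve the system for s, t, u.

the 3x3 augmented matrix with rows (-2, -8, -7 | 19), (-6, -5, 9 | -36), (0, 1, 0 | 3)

Forward elimination on [A|b]:
R2 <- R2 - (3)*R1:  [   0   19   30  -93 ]
R3 <- R3 - (1/19)*R2:  [      0       0  -30/19  150/19 ]
Row echelon form:
[ -2  -8      -7  |      19 ]
[  0  19      30  |     -93 ]
[  0   0  -30/19  |  150/19 ]
Back-substitution:
u = (150/19) / (-30/19) = -5
t = (-93 - (30)*(-5)) / 19 = 3
s = (19 - (-8)*(3) - (-7)*(-5)) / -2 = -4

(-4, 3, -5)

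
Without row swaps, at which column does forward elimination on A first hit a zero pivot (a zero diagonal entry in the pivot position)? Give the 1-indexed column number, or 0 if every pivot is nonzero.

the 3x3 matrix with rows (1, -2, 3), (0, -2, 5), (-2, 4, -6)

first zero-pivot column = 3

Naive forward elimination:
R3 <- R3 - (-2)*R1:  [ 0  0  0 ]
Matrix at this point:
[ 1  -2  3 ]
[ 0  -2  5 ]
[ 0   0  0 ]
Pivot entry (3,3) in the last row is zero and there are no rows below to swap with -> zero pivot in column 3 (A is singular).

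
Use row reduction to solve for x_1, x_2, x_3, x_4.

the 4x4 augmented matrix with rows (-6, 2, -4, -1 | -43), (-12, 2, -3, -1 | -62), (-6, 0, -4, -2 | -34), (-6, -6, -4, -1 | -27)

Forward elimination on [A|b]:
R2 <- R2 - (2)*R1:  [  0  -2   5   1  24 ]
R3 <- R3 - (1)*R1:  [  0  -2   0  -1   9 ]
R4 <- R4 - (1)*R1:  [  0  -8   0   0  16 ]
R3 <- R3 - (1)*R2:  [   0    0   -5   -2  -15 ]
R4 <- R4 - (4)*R2:  [   0    0  -20   -4  -80 ]
R4 <- R4 - (4)*R3:  [   0    0    0    4  -20 ]
Row echelon form:
[ -6   2  -4  -1  |  -43 ]
[  0  -2   5   1  |   24 ]
[  0   0  -5  -2  |  -15 ]
[  0   0   0   4  |  -20 ]
Back-substitution:
x_4 = (-20) / 4 = -5
x_3 = (-15 - (-2)*(-5)) / -5 = 5
x_2 = (24 - (5)*(5) - (1)*(-5)) / -2 = -2
x_1 = (-43 - (2)*(-2) - (-4)*(5) - (-1)*(-5)) / -6 = 4

(4, -2, 5, -5)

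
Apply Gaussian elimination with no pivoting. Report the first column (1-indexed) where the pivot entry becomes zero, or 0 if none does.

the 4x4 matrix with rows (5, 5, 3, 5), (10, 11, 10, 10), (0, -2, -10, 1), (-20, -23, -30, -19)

Naive forward elimination:
R2 <- R2 - (2)*R1:  [ 0  1  4  0 ]
R4 <- R4 - (-4)*R1:  [   0   -3  -18    1 ]
R3 <- R3 - (-2)*R2:  [  0   0  -2   1 ]
R4 <- R4 - (-3)*R2:  [  0   0  -6   1 ]
R4 <- R4 - (3)*R3:  [  0   0   0  -2 ]
All pivots nonzero; naive elimination completes without hitting a zero pivot.

first zero-pivot column = 0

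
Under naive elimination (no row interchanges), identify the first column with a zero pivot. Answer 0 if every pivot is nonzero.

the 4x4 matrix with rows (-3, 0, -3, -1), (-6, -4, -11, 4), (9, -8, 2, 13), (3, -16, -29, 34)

Naive forward elimination:
R2 <- R2 - (2)*R1:  [  0  -4  -5   6 ]
R3 <- R3 - (-3)*R1:  [  0  -8  -7  10 ]
R4 <- R4 - (-1)*R1:  [   0  -16  -32   33 ]
R3 <- R3 - (2)*R2:  [  0   0   3  -2 ]
R4 <- R4 - (4)*R2:  [   0    0  -12    9 ]
R4 <- R4 - (-4)*R3:  [ 0  0  0  1 ]
All pivots nonzero; naive elimination completes without hitting a zero pivot.

first zero-pivot column = 0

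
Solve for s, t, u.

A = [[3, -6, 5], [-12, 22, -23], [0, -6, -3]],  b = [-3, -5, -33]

(2, 4, 3)

Forward elimination on [A|b]:
R2 <- R2 - (-4)*R1:  [   0   -2   -3  -17 ]
R3 <- R3 - (3)*R2:  [  0   0   6  18 ]
Row echelon form:
[ 3  -6   5  |   -3 ]
[ 0  -2  -3  |  -17 ]
[ 0   0   6  |   18 ]
Back-substitution:
u = (18) / 6 = 3
t = (-17 - (-3)*(3)) / -2 = 4
s = (-3 - (-6)*(4) - (5)*(3)) / 3 = 2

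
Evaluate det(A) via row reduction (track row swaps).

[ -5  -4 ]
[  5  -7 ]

det(A) = 55

Forward elimination:
R2 <- R2 - (-1)*R1:  [   0  -11 ]
Upper-triangular form:
[ -5   -4 ]
[  0  -11 ]
det(A) = (-1)^0 * (-5) * (-11) = 55  (0 row swaps -> sign +1)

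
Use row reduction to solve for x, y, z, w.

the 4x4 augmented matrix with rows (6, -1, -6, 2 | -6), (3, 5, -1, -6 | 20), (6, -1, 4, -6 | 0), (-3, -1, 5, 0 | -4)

(-1, 2, -1, -2)

Forward elimination on [A|b]:
R2 <- R2 - (1/2)*R1:  [    0  11/2     2    -7    23 ]
R3 <- R3 - (1)*R1:  [  0   0  10  -8   6 ]
R4 <- R4 - (-1/2)*R1:  [    0  -3/2     2     1    -7 ]
R4 <- R4 - (-3/11)*R2:  [      0       0   28/11  -10/11   -8/11 ]
R4 <- R4 - (14/55)*R3:  [       0        0        0    62/55  -124/55 ]
Row echelon form:
[ 6    -1  -6      2  |       -6 ]
[ 0  11/2   2     -7  |       23 ]
[ 0     0  10     -8  |        6 ]
[ 0     0   0  62/55  |  -124/55 ]
Back-substitution:
w = (-124/55) / (62/55) = -2
z = (6 - (-8)*(-2)) / 10 = -1
y = (23 - (2)*(-1) - (-7)*(-2)) / (11/2) = 2
x = (-6 - (-1)*(2) - (-6)*(-1) - (2)*(-2)) / 6 = -1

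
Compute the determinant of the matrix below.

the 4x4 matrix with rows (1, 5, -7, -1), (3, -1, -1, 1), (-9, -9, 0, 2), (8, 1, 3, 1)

det(A) = 112

Forward elimination:
R2 <- R2 - (3)*R1:  [   0  -16   20    4 ]
R3 <- R3 - (-9)*R1:  [   0   36  -63   -7 ]
R4 <- R4 - (8)*R1:  [   0  -39   59    9 ]
R3 <- R3 - (-9/4)*R2:  [   0    0  -18    2 ]
R4 <- R4 - (39/16)*R2:  [    0     0  41/4  -3/4 ]
R4 <- R4 - (-41/72)*R3:  [    0     0     0  7/18 ]
Upper-triangular form:
[ 1    5   -7    -1 ]
[ 0  -16   20     4 ]
[ 0    0  -18     2 ]
[ 0    0    0  7/18 ]
det(A) = (-1)^0 * (1) * (-16) * (-18) * (7/18) = 112  (0 row swaps -> sign +1)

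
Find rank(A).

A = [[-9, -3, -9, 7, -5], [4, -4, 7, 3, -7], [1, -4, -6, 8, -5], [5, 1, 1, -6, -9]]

rank(A) = 4

Row reduction:
R2 <- R2 - (-4/9)*R1:  [     0  -16/3      3   55/9  -83/9 ]
R3 <- R3 - (-1/9)*R1:  [     0  -13/3     -7   79/9  -50/9 ]
R4 <- R4 - (-5/9)*R1:  [      0    -2/3      -4   -19/9  -106/9 ]
R3 <- R3 - (13/16)*R2:  [       0        0  -151/16    61/16    31/16 ]
R4 <- R4 - (1/8)*R2:  [     0      0  -35/8  -23/8  -85/8 ]
R4 <- R4 - (70/151)*R3:  [         0          0          0   -701/151  -1740/151 ]
Row echelon form:
[ -9     -3       -9         7         -5 ]
[  0  -16/3        3      55/9      -83/9 ]
[  0      0  -151/16     61/16      31/16 ]
[  0      0        0  -701/151  -1740/151 ]
Nonzero rows / pivot columns: 4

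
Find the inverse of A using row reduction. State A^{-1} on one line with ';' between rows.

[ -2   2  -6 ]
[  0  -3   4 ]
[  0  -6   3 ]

inverse = [-1/2 -1 1/3; 0 1/5 -4/15; 0 2/5 -1/5]

Gauss-Jordan on [A | I]:
R1 <- (1/-2)*R1:  [    1    -1     3  |  -1/2     0     0 ]
R2 <- (1/-3)*R2:  [    0     1  -4/3  |     0  -1/3     0 ]
R1 <- R1 - (-1)*R2:  [    1     0   5/3  |  -1/2  -1/3     0 ]
R3 <- R3 - (-6)*R2:  [  0   0  -5  |   0  -2   1 ]
R3 <- (1/-5)*R3:  [    0     0     1  |     0   2/5  -1/5 ]
R1 <- R1 - (5/3)*R3:  [    1     0     0  |  -1/2    -1   1/3 ]
R2 <- R2 - (-4/3)*R3:  [     0      1      0  |      0    1/5  -4/15 ]
Right block of [I | A^{-1}] is the inverse:
[ -1/2   -1    1/3 ]
[    0  1/5  -4/15 ]
[    0  2/5   -1/5 ]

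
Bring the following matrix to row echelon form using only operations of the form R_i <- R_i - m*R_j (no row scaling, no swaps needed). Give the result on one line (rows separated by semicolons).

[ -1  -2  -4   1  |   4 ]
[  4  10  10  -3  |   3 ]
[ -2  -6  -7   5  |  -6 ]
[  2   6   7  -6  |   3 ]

REF = [-1 -2 -4 1 4; 0 2 -6 1 19; 0 0 -5 4 5; 0 0 0 -1 -3]

Forward elimination:
R2 <- R2 - (-4)*R1:  [  0   2  -6   1  19 ]
R3 <- R3 - (2)*R1:  [   0   -2    1    3  -14 ]
R4 <- R4 - (-2)*R1:  [  0   2  -1  -4  11 ]
R3 <- R3 - (-1)*R2:  [  0   0  -5   4   5 ]
R4 <- R4 - (1)*R2:  [  0   0   5  -5  -8 ]
R4 <- R4 - (-1)*R3:  [  0   0   0  -1  -3 ]
Row echelon form:
[ -1  -2  -4   1  |   4 ]
[  0   2  -6   1  |  19 ]
[  0   0  -5   4  |   5 ]
[  0   0   0  -1  |  -3 ]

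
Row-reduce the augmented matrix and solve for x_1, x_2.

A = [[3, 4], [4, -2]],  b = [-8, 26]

(4, -5)

Forward elimination on [A|b]:
R2 <- R2 - (4/3)*R1:  [     0  -22/3  110/3 ]
Row echelon form:
[ 3      4  |     -8 ]
[ 0  -22/3  |  110/3 ]
Back-substitution:
x_2 = (110/3) / (-22/3) = -5
x_1 = (-8 - (4)*(-5)) / 3 = 4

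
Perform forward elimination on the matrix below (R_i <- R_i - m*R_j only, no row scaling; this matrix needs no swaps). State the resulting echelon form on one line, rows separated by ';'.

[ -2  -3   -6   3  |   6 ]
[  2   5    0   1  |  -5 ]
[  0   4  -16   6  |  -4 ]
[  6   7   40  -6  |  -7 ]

REF = [-2 -3 -6 3 6; 0 2 -6 4 1; 0 0 -4 -2 -6; 0 0 0 -1 -12]

Forward elimination:
R2 <- R2 - (-1)*R1:  [  0   2  -6   4   1 ]
R4 <- R4 - (-3)*R1:  [  0  -2  22   3  11 ]
R3 <- R3 - (2)*R2:  [  0   0  -4  -2  -6 ]
R4 <- R4 - (-1)*R2:  [  0   0  16   7  12 ]
R4 <- R4 - (-4)*R3:  [   0    0    0   -1  -12 ]
Row echelon form:
[ -2  -3  -6   3  |    6 ]
[  0   2  -6   4  |    1 ]
[  0   0  -4  -2  |   -6 ]
[  0   0   0  -1  |  -12 ]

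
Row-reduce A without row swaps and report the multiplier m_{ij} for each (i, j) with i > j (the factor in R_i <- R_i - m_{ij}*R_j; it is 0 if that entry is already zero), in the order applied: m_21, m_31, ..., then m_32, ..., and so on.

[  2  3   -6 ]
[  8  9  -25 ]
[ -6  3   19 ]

Forward elimination:
R2 <- R2 - (4)*R1:  [  0  -3  -1 ]
R3 <- R3 - (-3)*R1:  [  0  12   1 ]
R3 <- R3 - (-4)*R2:  [  0   0  -3 ]
Multipliers (in order of application): m_{21} = 4, m_{31} = -3, m_{32} = -4

multipliers: 4, -3, -4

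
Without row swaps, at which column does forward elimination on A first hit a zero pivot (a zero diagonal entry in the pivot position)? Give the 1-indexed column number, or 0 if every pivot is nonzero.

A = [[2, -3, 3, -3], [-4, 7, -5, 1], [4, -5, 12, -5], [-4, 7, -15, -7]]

first zero-pivot column = 0

Naive forward elimination:
R2 <- R2 - (-2)*R1:  [  0   1   1  -5 ]
R3 <- R3 - (2)*R1:  [ 0  1  6  1 ]
R4 <- R4 - (-2)*R1:  [   0    1   -9  -13 ]
R3 <- R3 - (1)*R2:  [ 0  0  5  6 ]
R4 <- R4 - (1)*R2:  [   0    0  -10   -8 ]
R4 <- R4 - (-2)*R3:  [ 0  0  0  4 ]
All pivots nonzero; naive elimination completes without hitting a zero pivot.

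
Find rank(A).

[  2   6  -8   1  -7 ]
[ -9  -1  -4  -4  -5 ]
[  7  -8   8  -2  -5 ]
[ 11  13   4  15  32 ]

Row reduction:
R2 <- R2 - (-9/2)*R1:  [     0     26    -40    1/2  -73/2 ]
R3 <- R3 - (7/2)*R1:  [     0    -29     36  -11/2   39/2 ]
R4 <- R4 - (11/2)*R1:  [     0    -20     48   19/2  141/2 ]
R3 <- R3 - (-29/26)*R2:  [        0         0   -112/13   -257/52  -1103/52 ]
R4 <- R4 - (-10/13)*R2:  [       0        0   224/13   257/26  1103/26 ]
R4 <- R4 - (-2)*R3:  [ 0  0  0  0  0 ]
Row echelon form:
[ 2   6       -8        1        -7 ]
[ 0  26      -40      1/2     -73/2 ]
[ 0   0  -112/13  -257/52  -1103/52 ]
[ 0   0        0        0         0 ]
Nonzero rows / pivot columns: 3

rank(A) = 3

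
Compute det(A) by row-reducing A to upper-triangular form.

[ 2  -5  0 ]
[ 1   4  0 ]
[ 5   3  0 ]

det(A) = 0

Forward elimination:
R2 <- R2 - (1/2)*R1:  [    0  13/2     0 ]
R3 <- R3 - (5/2)*R1:  [    0  31/2     0 ]
R3 <- R3 - (31/13)*R2:  [ 0  0  0 ]
Upper-triangular form:
[ 2    -5  0 ]
[ 0  13/2  0 ]
[ 0     0  0 ]
det(A) = (-1)^0 * (2) * (13/2) * (0) = 0  (0 row swaps -> sign +1)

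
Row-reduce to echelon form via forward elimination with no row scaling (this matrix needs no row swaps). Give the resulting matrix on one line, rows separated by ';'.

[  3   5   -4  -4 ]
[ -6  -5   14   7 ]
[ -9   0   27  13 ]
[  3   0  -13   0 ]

REF = [3 5 -4 -4; 0 5 6 -1; 0 0 -3 4; 0 0 0 -1]

Forward elimination:
R2 <- R2 - (-2)*R1:  [  0   5   6  -1 ]
R3 <- R3 - (-3)*R1:  [  0  15  15   1 ]
R4 <- R4 - (1)*R1:  [  0  -5  -9   4 ]
R3 <- R3 - (3)*R2:  [  0   0  -3   4 ]
R4 <- R4 - (-1)*R2:  [  0   0  -3   3 ]
R4 <- R4 - (1)*R3:  [  0   0   0  -1 ]
Row echelon form:
[ 3  5  -4  -4 ]
[ 0  5   6  -1 ]
[ 0  0  -3   4 ]
[ 0  0   0  -1 ]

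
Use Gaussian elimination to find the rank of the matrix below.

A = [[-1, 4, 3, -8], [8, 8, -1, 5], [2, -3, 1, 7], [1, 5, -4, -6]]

rank(A) = 4

Row reduction:
R2 <- R2 - (-8)*R1:  [   0   40   23  -59 ]
R3 <- R3 - (-2)*R1:  [  0   5   7  -9 ]
R4 <- R4 - (-1)*R1:  [   0    9   -1  -14 ]
R3 <- R3 - (1/8)*R2:  [     0      0   33/8  -13/8 ]
R4 <- R4 - (9/40)*R2:  [       0        0  -247/40   -29/40 ]
R4 <- R4 - (-247/165)*R3:  [        0         0         0  -521/165 ]
Row echelon form:
[ -1   4     3        -8 ]
[  0  40    23       -59 ]
[  0   0  33/8     -13/8 ]
[  0   0     0  -521/165 ]
Nonzero rows / pivot columns: 4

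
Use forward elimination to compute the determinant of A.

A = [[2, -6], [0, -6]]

Forward elimination:
Upper-triangular form:
[ 2  -6 ]
[ 0  -6 ]
det(A) = (-1)^0 * (2) * (-6) = -12  (0 row swaps -> sign +1)

det(A) = -12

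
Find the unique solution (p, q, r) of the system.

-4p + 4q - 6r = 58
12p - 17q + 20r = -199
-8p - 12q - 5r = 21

Forward elimination on [A|b]:
R2 <- R2 - (-3)*R1:  [   0   -5    2  -25 ]
R3 <- R3 - (2)*R1:  [   0  -20    7  -95 ]
R3 <- R3 - (4)*R2:  [  0   0  -1   5 ]
Row echelon form:
[ -4   4  -6  |   58 ]
[  0  -5   2  |  -25 ]
[  0   0  -1  |    5 ]
Back-substitution:
r = (5) / -1 = -5
q = (-25 - (2)*(-5)) / -5 = 3
p = (58 - (4)*(3) - (-6)*(-5)) / -4 = -4

(-4, 3, -5)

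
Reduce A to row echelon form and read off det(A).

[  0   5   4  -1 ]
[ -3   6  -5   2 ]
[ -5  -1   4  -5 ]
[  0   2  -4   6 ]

det(A) = 1144

Forward elimination:
R1 <-> R2   (pivot in column 1 was zero)
[ -3   6  -5   2 ]
[  0   5   4  -1 ]
[ -5  -1   4  -5 ]
[  0   2  -4   6 ]
R3 <- R3 - (5/3)*R1:  [     0    -11   37/3  -25/3 ]
R3 <- R3 - (-11/5)*R2:  [       0        0   317/15  -158/15 ]
R4 <- R4 - (2/5)*R2:  [     0      0  -28/5   32/5 ]
R4 <- R4 - (-84/317)*R3:  [        0         0         0  1144/317 ]
Upper-triangular form:
[ -3  6      -5         2 ]
[  0  5       4        -1 ]
[  0  0  317/15   -158/15 ]
[  0  0       0  1144/317 ]
det(A) = (-1)^1 * (-3) * (5) * (317/15) * (1144/317) = 1144  (1 row swap -> sign -1)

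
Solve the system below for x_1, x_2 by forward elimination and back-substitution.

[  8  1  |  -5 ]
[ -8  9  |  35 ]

(-1, 3)

Forward elimination on [A|b]:
R2 <- R2 - (-1)*R1:  [  0  10  30 ]
Row echelon form:
[ 8   1  |  -5 ]
[ 0  10  |  30 ]
Back-substitution:
x_2 = (30) / 10 = 3
x_1 = (-5 - (1)*(3)) / 8 = -1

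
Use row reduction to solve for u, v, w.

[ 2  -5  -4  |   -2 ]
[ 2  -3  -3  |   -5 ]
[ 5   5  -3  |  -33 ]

(-4, -2, 1)

Forward elimination on [A|b]:
R2 <- R2 - (1)*R1:  [  0   2   1  -3 ]
R3 <- R3 - (5/2)*R1:  [    0  35/2     7   -28 ]
R3 <- R3 - (35/4)*R2:  [    0     0  -7/4  -7/4 ]
Row echelon form:
[ 2  -5    -4  |    -2 ]
[ 0   2     1  |    -3 ]
[ 0   0  -7/4  |  -7/4 ]
Back-substitution:
w = (-7/4) / (-7/4) = 1
v = (-3 - (1)*(1)) / 2 = -2
u = (-2 - (-5)*(-2) - (-4)*(1)) / 2 = -4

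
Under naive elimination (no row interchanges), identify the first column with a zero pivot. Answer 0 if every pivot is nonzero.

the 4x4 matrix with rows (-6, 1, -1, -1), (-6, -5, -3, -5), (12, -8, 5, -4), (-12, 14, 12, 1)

Naive forward elimination:
R2 <- R2 - (1)*R1:  [  0  -6  -2  -4 ]
R3 <- R3 - (-2)*R1:  [  0  -6   3  -6 ]
R4 <- R4 - (2)*R1:  [  0  12  14   3 ]
R3 <- R3 - (1)*R2:  [  0   0   5  -2 ]
R4 <- R4 - (-2)*R2:  [  0   0  10  -5 ]
R4 <- R4 - (2)*R3:  [  0   0   0  -1 ]
All pivots nonzero; naive elimination completes without hitting a zero pivot.

first zero-pivot column = 0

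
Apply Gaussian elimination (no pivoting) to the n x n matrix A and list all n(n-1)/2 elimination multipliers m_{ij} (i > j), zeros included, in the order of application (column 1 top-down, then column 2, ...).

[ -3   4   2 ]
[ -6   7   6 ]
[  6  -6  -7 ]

Forward elimination:
R2 <- R2 - (2)*R1:  [  0  -1   2 ]
R3 <- R3 - (-2)*R1:  [  0   2  -3 ]
R3 <- R3 - (-2)*R2:  [ 0  0  1 ]
Multipliers (in order of application): m_{21} = 2, m_{31} = -2, m_{32} = -2

multipliers: 2, -2, -2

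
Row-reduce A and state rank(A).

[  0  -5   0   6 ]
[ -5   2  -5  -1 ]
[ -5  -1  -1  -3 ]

Row reduction:
R1 <-> R2   (pivot in column 1 was zero)
[ -5   2  -5  -1 ]
[  0  -5   0   6 ]
[ -5  -1  -1  -3 ]
R3 <- R3 - (1)*R1:  [  0  -3   4  -2 ]
R3 <- R3 - (3/5)*R2:  [     0      0      4  -28/5 ]
Row echelon form:
[ -5   2  -5     -1 ]
[  0  -5   0      6 ]
[  0   0   4  -28/5 ]
Nonzero rows / pivot columns: 3

rank(A) = 3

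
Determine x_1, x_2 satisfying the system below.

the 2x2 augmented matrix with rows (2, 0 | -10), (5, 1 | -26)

(-5, -1)

Forward elimination on [A|b]:
R2 <- R2 - (5/2)*R1:  [  0   1  -1 ]
Row echelon form:
[ 2  0  |  -10 ]
[ 0  1  |   -1 ]
Back-substitution:
x_2 = (-1) / 1 = -1
x_1 = (-10) / 2 = -5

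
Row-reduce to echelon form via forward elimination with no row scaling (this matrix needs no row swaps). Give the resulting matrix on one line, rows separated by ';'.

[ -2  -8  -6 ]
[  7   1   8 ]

Forward elimination:
R2 <- R2 - (-7/2)*R1:  [   0  -27  -13 ]
Row echelon form:
[ -2   -8   -6 ]
[  0  -27  -13 ]

REF = [-2 -8 -6; 0 -27 -13]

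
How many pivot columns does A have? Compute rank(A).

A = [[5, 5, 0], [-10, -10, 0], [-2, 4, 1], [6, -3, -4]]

rank(A) = 3

Row reduction:
R2 <- R2 - (-2)*R1:  [ 0  0  0 ]
R3 <- R3 - (-2/5)*R1:  [ 0  6  1 ]
R4 <- R4 - (6/5)*R1:  [  0  -9  -4 ]
R2 <-> R3   (pivot in column 2 was zero)
[ 5   5   0 ]
[ 0   6   1 ]
[ 0   0   0 ]
[ 0  -9  -4 ]
R4 <- R4 - (-3/2)*R2:  [    0     0  -5/2 ]
R3 <-> R4   (pivot in column 3 was zero)
[ 5  5     0 ]
[ 0  6     1 ]
[ 0  0  -5/2 ]
[ 0  0     0 ]
Row echelon form:
[ 5  5     0 ]
[ 0  6     1 ]
[ 0  0  -5/2 ]
[ 0  0     0 ]
Nonzero rows / pivot columns: 3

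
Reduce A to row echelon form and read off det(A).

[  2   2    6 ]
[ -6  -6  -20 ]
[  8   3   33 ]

det(A) = -20

Forward elimination:
R2 <- R2 - (-3)*R1:  [  0   0  -2 ]
R3 <- R3 - (4)*R1:  [  0  -5   9 ]
R2 <-> R3   (pivot in column 2 was zero)
[ 2   2   6 ]
[ 0  -5   9 ]
[ 0   0  -2 ]
Upper-triangular form:
[ 2   2   6 ]
[ 0  -5   9 ]
[ 0   0  -2 ]
det(A) = (-1)^1 * (2) * (-5) * (-2) = -20  (1 row swap -> sign -1)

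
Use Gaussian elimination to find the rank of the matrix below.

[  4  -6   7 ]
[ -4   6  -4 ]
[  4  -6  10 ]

rank(A) = 2

Row reduction:
R2 <- R2 - (-1)*R1:  [ 0  0  3 ]
R3 <- R3 - (1)*R1:  [ 0  0  3 ]
R3 <- R3 - (1)*R2:  [ 0  0  0 ]
Row echelon form:
[ 4  -6  7 ]
[ 0   0  3 ]
[ 0   0  0 ]
Nonzero rows / pivot columns: 2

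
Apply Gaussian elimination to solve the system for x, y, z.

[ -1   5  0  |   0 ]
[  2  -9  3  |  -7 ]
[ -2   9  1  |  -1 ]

Forward elimination on [A|b]:
R2 <- R2 - (-2)*R1:  [  0   1   3  -7 ]
R3 <- R3 - (2)*R1:  [  0  -1   1  -1 ]
R3 <- R3 - (-1)*R2:  [  0   0   4  -8 ]
Row echelon form:
[ -1  5  0  |   0 ]
[  0  1  3  |  -7 ]
[  0  0  4  |  -8 ]
Back-substitution:
z = (-8) / 4 = -2
y = (-7 - (3)*(-2)) / 1 = -1
x = (0 - (5)*(-1)) / -1 = -5

(-5, -1, -2)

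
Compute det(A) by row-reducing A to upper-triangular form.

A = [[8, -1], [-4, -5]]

det(A) = -44

Forward elimination:
R2 <- R2 - (-1/2)*R1:  [     0  -11/2 ]
Upper-triangular form:
[ 8     -1 ]
[ 0  -11/2 ]
det(A) = (-1)^0 * (8) * (-11/2) = -44  (0 row swaps -> sign +1)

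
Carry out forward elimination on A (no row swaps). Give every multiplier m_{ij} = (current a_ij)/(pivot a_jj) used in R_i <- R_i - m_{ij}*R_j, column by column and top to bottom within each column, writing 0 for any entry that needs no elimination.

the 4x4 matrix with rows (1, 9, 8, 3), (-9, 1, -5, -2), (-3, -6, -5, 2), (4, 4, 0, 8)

multipliers: -9, -3, 4, 21/82, -16/41, -480/151

Forward elimination:
R2 <- R2 - (-9)*R1:  [  0  82  67  25 ]
R3 <- R3 - (-3)*R1:  [  0  21  19  11 ]
R4 <- R4 - (4)*R1:  [   0  -32  -32   -4 ]
R3 <- R3 - (21/82)*R2:  [      0       0  151/82  377/82 ]
R4 <- R4 - (-16/41)*R2:  [       0        0  -240/41   236/41 ]
R4 <- R4 - (-480/151)*R3:  [        0         0         0  3076/151 ]
Multipliers (in order of application): m_{21} = -9, m_{31} = -3, m_{41} = 4, m_{32} = 21/82, m_{42} = -16/41, m_{43} = -480/151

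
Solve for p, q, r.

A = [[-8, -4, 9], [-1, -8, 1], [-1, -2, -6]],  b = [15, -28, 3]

(-5, 4, -1)

Forward elimination on [A|b]:
R2 <- R2 - (1/8)*R1:  [      0   -15/2    -1/8  -239/8 ]
R3 <- R3 - (1/8)*R1:  [     0   -3/2  -57/8    9/8 ]
R3 <- R3 - (1/5)*R2:  [      0       0  -71/10   71/10 ]
Row echelon form:
[ -8     -4       9  |      15 ]
[  0  -15/2    -1/8  |  -239/8 ]
[  0      0  -71/10  |   71/10 ]
Back-substitution:
r = (71/10) / (-71/10) = -1
q = (-239/8 - (-1/8)*(-1)) / (-15/2) = 4
p = (15 - (-4)*(4) - (9)*(-1)) / -8 = -5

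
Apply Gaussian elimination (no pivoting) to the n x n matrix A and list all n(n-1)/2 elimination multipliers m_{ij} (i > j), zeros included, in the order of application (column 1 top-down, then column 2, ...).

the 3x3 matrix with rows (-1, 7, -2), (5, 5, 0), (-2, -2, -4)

multipliers: -5, 2, -2/5

Forward elimination:
R2 <- R2 - (-5)*R1:  [   0   40  -10 ]
R3 <- R3 - (2)*R1:  [   0  -16    0 ]
R3 <- R3 - (-2/5)*R2:  [  0   0  -4 ]
Multipliers (in order of application): m_{21} = -5, m_{31} = 2, m_{32} = -2/5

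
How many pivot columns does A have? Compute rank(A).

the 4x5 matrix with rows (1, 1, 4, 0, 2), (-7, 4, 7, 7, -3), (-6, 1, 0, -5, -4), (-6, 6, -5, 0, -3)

rank(A) = 4

Row reduction:
R2 <- R2 - (-7)*R1:  [  0  11  35   7  11 ]
R3 <- R3 - (-6)*R1:  [  0   7  24  -5   8 ]
R4 <- R4 - (-6)*R1:  [  0  12  19   0   9 ]
R3 <- R3 - (7/11)*R2:  [       0        0    19/11  -104/11        1 ]
R4 <- R4 - (12/11)*R2:  [       0        0  -211/11   -84/11       -3 ]
R4 <- R4 - (-211/19)*R3:  [        0         0         0  -2140/19    154/19 ]
Row echelon form:
[ 1   1      4         0       2 ]
[ 0  11     35         7      11 ]
[ 0   0  19/11   -104/11       1 ]
[ 0   0      0  -2140/19  154/19 ]
Nonzero rows / pivot columns: 4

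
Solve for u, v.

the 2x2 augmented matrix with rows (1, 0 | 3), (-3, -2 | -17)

Forward elimination on [A|b]:
R2 <- R2 - (-3)*R1:  [  0  -2  -8 ]
Row echelon form:
[ 1   0  |   3 ]
[ 0  -2  |  -8 ]
Back-substitution:
v = (-8) / -2 = 4
u = (3) / 1 = 3

(3, 4)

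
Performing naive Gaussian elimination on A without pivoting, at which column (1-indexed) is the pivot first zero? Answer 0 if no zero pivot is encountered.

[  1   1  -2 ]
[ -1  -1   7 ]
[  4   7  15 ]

first zero-pivot column = 2

Naive forward elimination:
R2 <- R2 - (-1)*R1:  [ 0  0  5 ]
R3 <- R3 - (4)*R1:  [  0   3  23 ]
Matrix at this point:
[ 1  1  -2 ]
[ 0  0   5 ]
[ 0  3  23 ]
Pivot entry (2,2) is zero but row 3 has 3 in column 2 -> naive elimination stops; a row interchange (e.g. R2 <-> R3) would be required here.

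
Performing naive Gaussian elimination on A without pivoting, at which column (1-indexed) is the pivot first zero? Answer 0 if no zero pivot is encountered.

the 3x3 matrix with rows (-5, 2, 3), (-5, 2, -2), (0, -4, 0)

first zero-pivot column = 2

Naive forward elimination:
R2 <- R2 - (1)*R1:  [  0   0  -5 ]
Matrix at this point:
[ -5   2   3 ]
[  0   0  -5 ]
[  0  -4   0 ]
Pivot entry (2,2) is zero but row 3 has -4 in column 2 -> naive elimination stops; a row interchange (e.g. R2 <-> R3) would be required here.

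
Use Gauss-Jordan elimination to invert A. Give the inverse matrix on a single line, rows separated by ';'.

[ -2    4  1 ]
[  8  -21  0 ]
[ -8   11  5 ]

Gauss-Jordan on [A | I]:
R1 <- (1/-2)*R1:  [    1    -2  -1/2  |  -1/2     0     0 ]
R2 <- R2 - (8)*R1:  [  0  -5   4  |   4   1   0 ]
R3 <- R3 - (-8)*R1:  [  0  -5   1  |  -4   0   1 ]
R2 <- (1/-5)*R2:  [    0     1  -4/5  |  -4/5  -1/5     0 ]
R1 <- R1 - (-2)*R2:  [      1       0  -21/10  |  -21/10    -2/5       0 ]
R3 <- R3 - (-5)*R2:  [  0   0  -3  |  -8  -1   1 ]
R3 <- (1/-3)*R3:  [    0     0     1  |   8/3   1/3  -1/3 ]
R1 <- R1 - (-21/10)*R3:  [     1      0      0  |    7/2   3/10  -7/10 ]
R2 <- R2 - (-4/5)*R3:  [     0      1      0  |    4/3   1/15  -4/15 ]
Right block of [I | A^{-1}] is the inverse:
[ 7/2  3/10  -7/10 ]
[ 4/3  1/15  -4/15 ]
[ 8/3   1/3   -1/3 ]

inverse = [7/2 3/10 -7/10; 4/3 1/15 -4/15; 8/3 1/3 -1/3]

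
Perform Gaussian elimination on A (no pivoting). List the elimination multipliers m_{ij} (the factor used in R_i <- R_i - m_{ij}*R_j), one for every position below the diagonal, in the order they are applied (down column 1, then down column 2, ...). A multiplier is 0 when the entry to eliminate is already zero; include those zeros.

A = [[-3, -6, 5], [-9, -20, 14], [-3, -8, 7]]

multipliers: 3, 1, 1

Forward elimination:
R2 <- R2 - (3)*R1:  [  0  -2  -1 ]
R3 <- R3 - (1)*R1:  [  0  -2   2 ]
R3 <- R3 - (1)*R2:  [ 0  0  3 ]
Multipliers (in order of application): m_{21} = 3, m_{31} = 1, m_{32} = 1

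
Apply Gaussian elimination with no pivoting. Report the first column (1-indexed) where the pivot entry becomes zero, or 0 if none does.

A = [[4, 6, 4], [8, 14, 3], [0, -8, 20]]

first zero-pivot column = 3

Naive forward elimination:
R2 <- R2 - (2)*R1:  [  0   2  -5 ]
R3 <- R3 - (-4)*R2:  [ 0  0  0 ]
Matrix at this point:
[ 4  6   4 ]
[ 0  2  -5 ]
[ 0  0   0 ]
Pivot entry (3,3) in the last row is zero and there are no rows below to swap with -> zero pivot in column 3 (A is singular).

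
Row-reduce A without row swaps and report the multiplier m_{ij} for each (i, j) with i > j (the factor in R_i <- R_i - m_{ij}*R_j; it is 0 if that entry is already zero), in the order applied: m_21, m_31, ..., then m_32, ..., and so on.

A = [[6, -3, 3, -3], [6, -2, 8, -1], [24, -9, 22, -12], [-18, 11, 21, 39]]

multipliers: 1, 4, -3, 3, 2, -4

Forward elimination:
R2 <- R2 - (1)*R1:  [ 0  1  5  2 ]
R3 <- R3 - (4)*R1:  [  0   3  10   0 ]
R4 <- R4 - (-3)*R1:  [  0   2  30  30 ]
R3 <- R3 - (3)*R2:  [  0   0  -5  -6 ]
R4 <- R4 - (2)*R2:  [  0   0  20  26 ]
R4 <- R4 - (-4)*R3:  [ 0  0  0  2 ]
Multipliers (in order of application): m_{21} = 1, m_{31} = 4, m_{41} = -3, m_{32} = 3, m_{42} = 2, m_{43} = -4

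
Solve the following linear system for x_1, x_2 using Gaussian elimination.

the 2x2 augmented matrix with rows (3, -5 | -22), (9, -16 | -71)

Forward elimination on [A|b]:
R2 <- R2 - (3)*R1:  [  0  -1  -5 ]
Row echelon form:
[ 3  -5  |  -22 ]
[ 0  -1  |   -5 ]
Back-substitution:
x_2 = (-5) / -1 = 5
x_1 = (-22 - (-5)*(5)) / 3 = 1

(1, 5)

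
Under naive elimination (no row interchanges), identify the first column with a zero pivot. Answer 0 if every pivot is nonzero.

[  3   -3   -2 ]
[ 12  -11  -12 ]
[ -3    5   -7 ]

first zero-pivot column = 0

Naive forward elimination:
R2 <- R2 - (4)*R1:  [  0   1  -4 ]
R3 <- R3 - (-1)*R1:  [  0   2  -9 ]
R3 <- R3 - (2)*R2:  [  0   0  -1 ]
All pivots nonzero; naive elimination completes without hitting a zero pivot.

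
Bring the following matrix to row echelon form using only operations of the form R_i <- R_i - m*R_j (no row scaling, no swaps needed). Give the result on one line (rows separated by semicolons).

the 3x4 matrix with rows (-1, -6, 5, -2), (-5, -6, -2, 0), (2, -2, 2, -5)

Forward elimination:
R2 <- R2 - (5)*R1:  [   0   24  -27   10 ]
R3 <- R3 - (-2)*R1:  [   0  -14   12   -9 ]
R3 <- R3 - (-7/12)*R2:  [     0      0  -15/4  -19/6 ]
Row echelon form:
[ -1  -6      5     -2 ]
[  0  24    -27     10 ]
[  0   0  -15/4  -19/6 ]

REF = [-1 -6 5 -2; 0 24 -27 10; 0 0 -15/4 -19/6]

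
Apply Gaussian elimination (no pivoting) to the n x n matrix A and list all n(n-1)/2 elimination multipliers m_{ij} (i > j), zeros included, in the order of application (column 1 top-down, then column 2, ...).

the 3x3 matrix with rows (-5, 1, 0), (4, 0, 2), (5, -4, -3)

multipliers: -4/5, -1, -15/4

Forward elimination:
R2 <- R2 - (-4/5)*R1:  [   0  4/5    2 ]
R3 <- R3 - (-1)*R1:  [  0  -3  -3 ]
R3 <- R3 - (-15/4)*R2:  [   0    0  9/2 ]
Multipliers (in order of application): m_{21} = -4/5, m_{31} = -1, m_{32} = -15/4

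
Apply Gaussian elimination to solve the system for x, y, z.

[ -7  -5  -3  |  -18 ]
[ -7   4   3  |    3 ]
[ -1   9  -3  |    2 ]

Forward elimination on [A|b]:
R2 <- R2 - (1)*R1:  [  0   9   6  21 ]
R3 <- R3 - (1/7)*R1:  [     0   68/7  -18/7   32/7 ]
R3 <- R3 - (68/63)*R2:  [       0        0  -190/21  -380/21 ]
Row echelon form:
[ -7  -5       -3  |      -18 ]
[  0   9        6  |       21 ]
[  0   0  -190/21  |  -380/21 ]
Back-substitution:
z = (-380/21) / (-190/21) = 2
y = (21 - (6)*(2)) / 9 = 1
x = (-18 - (-5)*(1) - (-3)*(2)) / -7 = 1

(1, 1, 2)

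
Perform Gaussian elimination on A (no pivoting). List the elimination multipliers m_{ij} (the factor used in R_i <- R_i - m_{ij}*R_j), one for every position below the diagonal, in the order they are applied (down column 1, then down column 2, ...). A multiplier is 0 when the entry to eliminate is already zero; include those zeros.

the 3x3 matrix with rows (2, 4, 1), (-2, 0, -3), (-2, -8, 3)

Forward elimination:
R2 <- R2 - (-1)*R1:  [  0   4  -2 ]
R3 <- R3 - (-1)*R1:  [  0  -4   4 ]
R3 <- R3 - (-1)*R2:  [ 0  0  2 ]
Multipliers (in order of application): m_{21} = -1, m_{31} = -1, m_{32} = -1

multipliers: -1, -1, -1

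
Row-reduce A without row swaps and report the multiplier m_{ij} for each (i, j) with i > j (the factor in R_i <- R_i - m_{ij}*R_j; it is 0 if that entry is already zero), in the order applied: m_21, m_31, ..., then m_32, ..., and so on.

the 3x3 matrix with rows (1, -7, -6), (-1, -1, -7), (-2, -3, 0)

Forward elimination:
R2 <- R2 - (-1)*R1:  [   0   -8  -13 ]
R3 <- R3 - (-2)*R1:  [   0  -17  -12 ]
R3 <- R3 - (17/8)*R2:  [     0      0  125/8 ]
Multipliers (in order of application): m_{21} = -1, m_{31} = -2, m_{32} = 17/8

multipliers: -1, -2, 17/8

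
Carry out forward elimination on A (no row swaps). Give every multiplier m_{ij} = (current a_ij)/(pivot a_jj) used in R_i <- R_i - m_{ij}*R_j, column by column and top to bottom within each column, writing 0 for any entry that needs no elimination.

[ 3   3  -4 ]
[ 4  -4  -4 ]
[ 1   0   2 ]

multipliers: 4/3, 1/3, 1/8

Forward elimination:
R2 <- R2 - (4/3)*R1:  [   0   -8  4/3 ]
R3 <- R3 - (1/3)*R1:  [    0    -1  10/3 ]
R3 <- R3 - (1/8)*R2:  [    0     0  19/6 ]
Multipliers (in order of application): m_{21} = 4/3, m_{31} = 1/3, m_{32} = 1/8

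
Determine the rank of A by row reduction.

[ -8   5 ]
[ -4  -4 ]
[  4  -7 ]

rank(A) = 2

Row reduction:
R2 <- R2 - (1/2)*R1:  [     0  -13/2 ]
R3 <- R3 - (-1/2)*R1:  [    0  -9/2 ]
R3 <- R3 - (9/13)*R2:  [ 0  0 ]
Row echelon form:
[ -8      5 ]
[  0  -13/2 ]
[  0      0 ]
Nonzero rows / pivot columns: 2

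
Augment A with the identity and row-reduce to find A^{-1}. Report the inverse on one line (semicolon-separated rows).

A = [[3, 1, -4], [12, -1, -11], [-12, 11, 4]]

inverse = [-13/5 16/15 1/3; -28/15 4/5 1/3; -8/3 1 1/3]

Gauss-Jordan on [A | I]:
R1 <- (1/3)*R1:  [    1   1/3  -4/3  |   1/3     0     0 ]
R2 <- R2 - (12)*R1:  [  0  -5   5  |  -4   1   0 ]
R3 <- R3 - (-12)*R1:  [   0   15  -12  |    4    0    1 ]
R2 <- (1/-5)*R2:  [    0     1    -1  |   4/5  -1/5     0 ]
R1 <- R1 - (1/3)*R2:  [    1     0    -1  |  1/15  1/15     0 ]
R3 <- R3 - (15)*R2:  [  0   0   3  |  -8   3   1 ]
R3 <- (1/3)*R3:  [    0     0     1  |  -8/3     1   1/3 ]
R1 <- R1 - (-1)*R3:  [     1      0      0  |  -13/5  16/15    1/3 ]
R2 <- R2 - (-1)*R3:  [      0       1       0  |  -28/15     4/5     1/3 ]
Right block of [I | A^{-1}] is the inverse:
[  -13/5  16/15  1/3 ]
[ -28/15    4/5  1/3 ]
[   -8/3      1  1/3 ]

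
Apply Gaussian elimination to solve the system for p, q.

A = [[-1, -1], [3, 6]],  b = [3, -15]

(-1, -2)

Forward elimination on [A|b]:
R2 <- R2 - (-3)*R1:  [  0   3  -6 ]
Row echelon form:
[ -1  -1  |   3 ]
[  0   3  |  -6 ]
Back-substitution:
q = (-6) / 3 = -2
p = (3 - (-1)*(-2)) / -1 = -1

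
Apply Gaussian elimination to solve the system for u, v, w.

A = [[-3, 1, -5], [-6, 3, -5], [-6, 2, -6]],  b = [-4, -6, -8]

(2, 2, 0)

Forward elimination on [A|b]:
R2 <- R2 - (2)*R1:  [ 0  1  5  2 ]
R3 <- R3 - (2)*R1:  [ 0  0  4  0 ]
Row echelon form:
[ -3  1  -5  |  -4 ]
[  0  1   5  |   2 ]
[  0  0   4  |   0 ]
Back-substitution:
w = (0) / 4 = 0
v = (2 - (5)*(0)) / 1 = 2
u = (-4 - (1)*(2) - (-5)*(0)) / -3 = 2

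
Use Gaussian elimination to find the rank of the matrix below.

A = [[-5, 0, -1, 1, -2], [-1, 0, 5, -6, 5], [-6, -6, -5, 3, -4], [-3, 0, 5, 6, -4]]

Row reduction:
R2 <- R2 - (1/5)*R1:  [     0      0   26/5  -31/5   27/5 ]
R3 <- R3 - (6/5)*R1:  [     0     -6  -19/5    9/5   -8/5 ]
R4 <- R4 - (3/5)*R1:  [     0      0   28/5   27/5  -14/5 ]
R2 <-> R3   (pivot in column 2 was zero)
[ -5   0     -1      1     -2 ]
[  0  -6  -19/5    9/5   -8/5 ]
[  0   0   26/5  -31/5   27/5 ]
[  0   0   28/5   27/5  -14/5 ]
R4 <- R4 - (14/13)*R3:  [       0        0        0   157/13  -112/13 ]
Row echelon form:
[ -5   0     -1       1       -2 ]
[  0  -6  -19/5     9/5     -8/5 ]
[  0   0   26/5   -31/5     27/5 ]
[  0   0      0  157/13  -112/13 ]
Nonzero rows / pivot columns: 4

rank(A) = 4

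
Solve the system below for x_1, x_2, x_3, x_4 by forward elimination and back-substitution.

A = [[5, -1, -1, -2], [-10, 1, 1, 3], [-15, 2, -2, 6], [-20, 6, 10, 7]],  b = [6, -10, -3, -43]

Forward elimination on [A|b]:
R2 <- R2 - (-2)*R1:  [  0  -1  -1  -1   2 ]
R3 <- R3 - (-3)*R1:  [  0  -1  -5   0  15 ]
R4 <- R4 - (-4)*R1:  [   0    2    6   -1  -19 ]
R3 <- R3 - (1)*R2:  [  0   0  -4   1  13 ]
R4 <- R4 - (-2)*R2:  [   0    0    4   -3  -15 ]
R4 <- R4 - (-1)*R3:  [  0   0   0  -2  -2 ]
Row echelon form:
[ 5  -1  -1  -2  |   6 ]
[ 0  -1  -1  -1  |   2 ]
[ 0   0  -4   1  |  13 ]
[ 0   0   0  -2  |  -2 ]
Back-substitution:
x_4 = (-2) / -2 = 1
x_3 = (13 - (1)*(1)) / -4 = -3
x_2 = (2 - (-1)*(-3) - (-1)*(1)) / -1 = 0
x_1 = (6 - (-1)*(0) - (-1)*(-3) - (-2)*(1)) / 5 = 1

(1, 0, -3, 1)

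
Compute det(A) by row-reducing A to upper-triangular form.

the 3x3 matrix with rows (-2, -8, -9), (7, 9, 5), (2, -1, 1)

Forward elimination:
R2 <- R2 - (-7/2)*R1:  [     0    -19  -53/2 ]
R3 <- R3 - (-1)*R1:  [  0  -9  -8 ]
R3 <- R3 - (9/19)*R2:  [      0       0  173/38 ]
Upper-triangular form:
[ -2   -8      -9 ]
[  0  -19   -53/2 ]
[  0    0  173/38 ]
det(A) = (-1)^0 * (-2) * (-19) * (173/38) = 173  (0 row swaps -> sign +1)

det(A) = 173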